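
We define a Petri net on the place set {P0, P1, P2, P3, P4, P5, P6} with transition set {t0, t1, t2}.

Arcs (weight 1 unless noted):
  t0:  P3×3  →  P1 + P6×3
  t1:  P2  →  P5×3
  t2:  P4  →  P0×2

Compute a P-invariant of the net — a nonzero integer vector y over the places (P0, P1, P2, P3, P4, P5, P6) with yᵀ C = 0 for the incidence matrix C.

Incidence matrix C (rows=places, cols=transitions):
       t0   t1   t2
   P0   0    0    2
   P1   1    0    0
   P2   0   -1    0
   P3  -3    0    0
   P4   0    0   -1
   P5   0    3    0
   P6   3    0    0

Candidate y = [0, 3, 0, 1, 0, 0, 0]; check y·C column-wise:
  col t0: 3·1 + 1·-3 + 0·3 = 0
  col t1: 3·0 + 0·-1 + 1·0 + 0·3 = 0
  col t2: 0·2 + 3·0 + 1·0 + 0·-1 = 0

y = (P0:0, P1:3, P2:0, P3:1, P4:0, P5:0, P6:0)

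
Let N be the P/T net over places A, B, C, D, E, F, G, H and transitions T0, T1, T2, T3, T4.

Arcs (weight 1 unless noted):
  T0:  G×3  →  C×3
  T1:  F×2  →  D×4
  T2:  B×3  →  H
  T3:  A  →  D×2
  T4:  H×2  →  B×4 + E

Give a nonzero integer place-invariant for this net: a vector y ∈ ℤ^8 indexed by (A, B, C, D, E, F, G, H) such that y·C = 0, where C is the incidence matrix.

Incidence matrix C (rows=places, cols=transitions):
       T0   T1   T2   T3   T4
    A   0    0    0   -1    0
    B   0    0   -3    0    4
    C   3    0    0    0    0
    D   0    4    0    2    0
    E   0    0    0    0    1
    F   0   -2    0    0    0
    G  -3    0    0    0    0
    H   0    0    1    0   -2

Candidate y = [2, 0, 0, 1, 0, 2, 0, 0]; check y·C column-wise:
  col T0: 2·0 + 0·3 + 1·0 + 2·0 + 0·-3 = 0
  col T1: 2·0 + 1·4 + 2·-2 = 0
  col T2: 2·0 + 0·-3 + 1·0 + 2·0 + 0·1 = 0
  col T3: 2·-1 + 1·2 + 2·0 = 0
  col T4: 2·0 + 0·4 + 1·0 + 0·1 + 2·0 + 0·-2 = 0

y = (A:2, B:0, C:0, D:1, E:0, F:2, G:0, H:0)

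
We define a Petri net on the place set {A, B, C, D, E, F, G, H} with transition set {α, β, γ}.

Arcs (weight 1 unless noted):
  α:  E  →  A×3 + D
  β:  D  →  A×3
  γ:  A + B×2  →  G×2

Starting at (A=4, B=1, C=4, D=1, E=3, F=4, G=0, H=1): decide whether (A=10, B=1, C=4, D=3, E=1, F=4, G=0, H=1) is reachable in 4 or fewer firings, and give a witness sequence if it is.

YES — reachable via ⟨α, α⟩ (2 firings)

step 1: fire α:  (A=4, B=1, C=4, D=1, E=3, F=4, G=0, H=1) → (A=7, B=1, C=4, D=2, E=2, F=4, G=0, H=1)
step 2: fire α:  (A=7, B=1, C=4, D=2, E=2, F=4, G=0, H=1) → (A=10, B=1, C=4, D=3, E=1, F=4, G=0, H=1)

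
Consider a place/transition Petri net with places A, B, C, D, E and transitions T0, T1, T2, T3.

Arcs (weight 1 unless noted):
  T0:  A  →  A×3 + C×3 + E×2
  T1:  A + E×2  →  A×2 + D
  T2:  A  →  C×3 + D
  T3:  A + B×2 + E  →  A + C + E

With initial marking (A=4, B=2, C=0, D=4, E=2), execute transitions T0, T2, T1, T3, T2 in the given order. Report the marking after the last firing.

(A=5, B=0, C=10, D=7, E=2)

step 1: fire T0:  (A=4, B=2, C=0, D=4, E=2) → (A=6, B=2, C=3, D=4, E=4)
step 2: fire T2:  (A=6, B=2, C=3, D=4, E=4) → (A=5, B=2, C=6, D=5, E=4)
step 3: fire T1:  (A=5, B=2, C=6, D=5, E=4) → (A=6, B=2, C=6, D=6, E=2)
step 4: fire T3:  (A=6, B=2, C=6, D=6, E=2) → (A=6, B=0, C=7, D=6, E=2)
step 5: fire T2:  (A=6, B=0, C=7, D=6, E=2) → (A=5, B=0, C=10, D=7, E=2)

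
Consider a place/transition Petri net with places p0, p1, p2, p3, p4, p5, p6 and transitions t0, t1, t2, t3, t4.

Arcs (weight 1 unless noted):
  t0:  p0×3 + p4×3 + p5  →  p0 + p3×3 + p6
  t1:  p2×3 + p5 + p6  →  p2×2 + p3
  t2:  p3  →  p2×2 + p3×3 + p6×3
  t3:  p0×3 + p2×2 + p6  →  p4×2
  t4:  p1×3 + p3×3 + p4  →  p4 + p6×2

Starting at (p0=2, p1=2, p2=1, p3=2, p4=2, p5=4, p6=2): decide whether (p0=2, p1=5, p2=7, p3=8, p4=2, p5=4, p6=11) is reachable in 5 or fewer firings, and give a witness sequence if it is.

depth 0: 1 marking
depth 1: 2 markings reached so far
depth 2: 4 markings reached so far
depth 3: 6 markings reached so far
depth 4: 9 markings reached so far
depth 5: 13 markings reached so far
target is not among the 13 markings reachable within 5 steps

NO — not reachable within 5 firings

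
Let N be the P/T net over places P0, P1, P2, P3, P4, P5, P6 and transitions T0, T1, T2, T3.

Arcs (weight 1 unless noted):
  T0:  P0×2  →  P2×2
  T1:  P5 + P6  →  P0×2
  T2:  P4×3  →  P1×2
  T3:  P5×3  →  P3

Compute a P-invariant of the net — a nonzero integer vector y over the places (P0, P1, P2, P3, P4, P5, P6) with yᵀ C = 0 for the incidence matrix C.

Incidence matrix C (rows=places, cols=transitions):
       T0   T1   T2   T3
   P0  -2    2    0    0
   P1   0    0    2    0
   P2   2    0    0    0
   P3   0    0    0    1
   P4   0    0   -3    0
   P5   0   -1    0   -3
   P6   0   -1    0    0

Candidate y = [0, 3, 0, 0, 2, 0, 0]; check y·C column-wise:
  col T0: 0·-2 + 3·0 + 0·2 + 2·0 = 0
  col T1: 0·2 + 3·0 + 2·0 + 0·-1 + 0·-1 = 0
  col T2: 3·2 + 2·-3 = 0
  col T3: 3·0 + 0·1 + 2·0 + 0·-3 = 0

y = (P0:0, P1:3, P2:0, P3:0, P4:2, P5:0, P6:0)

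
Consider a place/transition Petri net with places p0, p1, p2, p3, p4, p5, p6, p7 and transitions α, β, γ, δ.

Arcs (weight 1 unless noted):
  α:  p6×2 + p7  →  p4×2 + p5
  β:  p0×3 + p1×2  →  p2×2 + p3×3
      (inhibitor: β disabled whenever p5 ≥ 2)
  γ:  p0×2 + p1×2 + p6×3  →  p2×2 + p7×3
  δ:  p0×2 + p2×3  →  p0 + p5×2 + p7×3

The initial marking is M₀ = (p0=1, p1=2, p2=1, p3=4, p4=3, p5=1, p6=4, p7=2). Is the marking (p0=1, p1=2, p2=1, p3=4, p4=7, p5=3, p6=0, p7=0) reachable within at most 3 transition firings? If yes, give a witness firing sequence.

step 1: fire α:  (p0=1, p1=2, p2=1, p3=4, p4=3, p5=1, p6=4, p7=2) → (p0=1, p1=2, p2=1, p3=4, p4=5, p5=2, p6=2, p7=1)
step 2: fire α:  (p0=1, p1=2, p2=1, p3=4, p4=5, p5=2, p6=2, p7=1) → (p0=1, p1=2, p2=1, p3=4, p4=7, p5=3, p6=0, p7=0)

YES — reachable via ⟨α, α⟩ (2 firings)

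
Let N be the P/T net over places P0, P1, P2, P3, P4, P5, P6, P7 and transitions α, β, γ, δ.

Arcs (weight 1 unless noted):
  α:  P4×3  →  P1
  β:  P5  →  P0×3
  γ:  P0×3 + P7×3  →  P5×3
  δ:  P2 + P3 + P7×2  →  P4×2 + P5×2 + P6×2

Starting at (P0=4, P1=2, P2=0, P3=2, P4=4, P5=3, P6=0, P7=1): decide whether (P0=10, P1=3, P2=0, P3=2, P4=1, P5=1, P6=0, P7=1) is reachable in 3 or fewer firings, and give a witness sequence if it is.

step 1: fire α:  (P0=4, P1=2, P2=0, P3=2, P4=4, P5=3, P6=0, P7=1) → (P0=4, P1=3, P2=0, P3=2, P4=1, P5=3, P6=0, P7=1)
step 2: fire β:  (P0=4, P1=3, P2=0, P3=2, P4=1, P5=3, P6=0, P7=1) → (P0=7, P1=3, P2=0, P3=2, P4=1, P5=2, P6=0, P7=1)
step 3: fire β:  (P0=7, P1=3, P2=0, P3=2, P4=1, P5=2, P6=0, P7=1) → (P0=10, P1=3, P2=0, P3=2, P4=1, P5=1, P6=0, P7=1)

YES — reachable via ⟨α, β, β⟩ (3 firings)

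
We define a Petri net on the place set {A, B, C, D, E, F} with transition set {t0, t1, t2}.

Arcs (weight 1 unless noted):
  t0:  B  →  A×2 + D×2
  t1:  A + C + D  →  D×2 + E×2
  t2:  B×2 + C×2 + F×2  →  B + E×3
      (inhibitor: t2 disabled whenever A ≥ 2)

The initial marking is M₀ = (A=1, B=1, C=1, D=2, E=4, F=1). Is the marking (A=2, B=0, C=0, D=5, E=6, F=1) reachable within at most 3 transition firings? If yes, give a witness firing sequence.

step 1: fire t0:  (A=1, B=1, C=1, D=2, E=4, F=1) → (A=3, B=0, C=1, D=4, E=4, F=1)
step 2: fire t1:  (A=3, B=0, C=1, D=4, E=4, F=1) → (A=2, B=0, C=0, D=5, E=6, F=1)

YES — reachable via ⟨t0, t1⟩ (2 firings)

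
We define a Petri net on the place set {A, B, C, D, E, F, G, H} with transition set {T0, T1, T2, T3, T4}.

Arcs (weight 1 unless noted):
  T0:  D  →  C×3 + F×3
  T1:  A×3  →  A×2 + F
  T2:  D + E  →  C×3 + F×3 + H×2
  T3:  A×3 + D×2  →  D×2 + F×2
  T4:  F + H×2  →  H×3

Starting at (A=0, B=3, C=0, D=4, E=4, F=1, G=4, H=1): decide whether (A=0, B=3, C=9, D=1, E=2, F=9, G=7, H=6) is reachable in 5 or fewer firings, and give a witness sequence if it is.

NO — not reachable within 5 firings

depth 0: 1 marking
depth 1: 3 markings reached so far
depth 2: 7 markings reached so far
depth 3: 14 markings reached so far
depth 4: 25 markings reached so far
depth 5: 35 markings reached so far
target is not among the 35 markings reachable within 5 steps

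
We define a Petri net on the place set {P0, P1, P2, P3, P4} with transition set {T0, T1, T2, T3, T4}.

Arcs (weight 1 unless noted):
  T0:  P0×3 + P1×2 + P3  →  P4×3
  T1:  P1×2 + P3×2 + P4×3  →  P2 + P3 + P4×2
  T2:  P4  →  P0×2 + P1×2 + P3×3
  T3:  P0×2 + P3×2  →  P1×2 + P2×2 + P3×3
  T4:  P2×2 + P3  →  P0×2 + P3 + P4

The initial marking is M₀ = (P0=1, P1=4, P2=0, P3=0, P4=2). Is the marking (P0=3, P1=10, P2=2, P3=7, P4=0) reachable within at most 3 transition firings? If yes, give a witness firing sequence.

YES — reachable via ⟨T2, T2, T3⟩ (3 firings)

step 1: fire T2:  (P0=1, P1=4, P2=0, P3=0, P4=2) → (P0=3, P1=6, P2=0, P3=3, P4=1)
step 2: fire T2:  (P0=3, P1=6, P2=0, P3=3, P4=1) → (P0=5, P1=8, P2=0, P3=6, P4=0)
step 3: fire T3:  (P0=5, P1=8, P2=0, P3=6, P4=0) → (P0=3, P1=10, P2=2, P3=7, P4=0)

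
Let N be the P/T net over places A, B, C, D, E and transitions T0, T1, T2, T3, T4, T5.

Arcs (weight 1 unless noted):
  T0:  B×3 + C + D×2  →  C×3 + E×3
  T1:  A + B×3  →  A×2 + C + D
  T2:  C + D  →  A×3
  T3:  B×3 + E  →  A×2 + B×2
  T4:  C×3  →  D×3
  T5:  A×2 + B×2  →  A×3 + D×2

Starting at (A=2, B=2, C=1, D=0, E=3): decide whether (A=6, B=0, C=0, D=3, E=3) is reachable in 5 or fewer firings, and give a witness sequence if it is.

NO — not reachable within 5 firings

depth 0: 1 marking
depth 1: 2 markings reached so far
depth 2: 3 markings reached so far
depth 3: 3 markings reached so far
(frontier empty at depth 3; search complete)
target is not among the 3 markings reachable within 5 steps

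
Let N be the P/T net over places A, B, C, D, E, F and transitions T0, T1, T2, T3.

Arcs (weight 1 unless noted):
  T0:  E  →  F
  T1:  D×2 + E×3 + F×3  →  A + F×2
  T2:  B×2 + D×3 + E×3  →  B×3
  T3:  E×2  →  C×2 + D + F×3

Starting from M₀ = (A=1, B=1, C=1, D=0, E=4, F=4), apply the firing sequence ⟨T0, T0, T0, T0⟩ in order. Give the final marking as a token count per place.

(A=1, B=1, C=1, D=0, E=0, F=8)

step 1: fire T0:  (A=1, B=1, C=1, D=0, E=4, F=4) → (A=1, B=1, C=1, D=0, E=3, F=5)
step 2: fire T0:  (A=1, B=1, C=1, D=0, E=3, F=5) → (A=1, B=1, C=1, D=0, E=2, F=6)
step 3: fire T0:  (A=1, B=1, C=1, D=0, E=2, F=6) → (A=1, B=1, C=1, D=0, E=1, F=7)
step 4: fire T0:  (A=1, B=1, C=1, D=0, E=1, F=7) → (A=1, B=1, C=1, D=0, E=0, F=8)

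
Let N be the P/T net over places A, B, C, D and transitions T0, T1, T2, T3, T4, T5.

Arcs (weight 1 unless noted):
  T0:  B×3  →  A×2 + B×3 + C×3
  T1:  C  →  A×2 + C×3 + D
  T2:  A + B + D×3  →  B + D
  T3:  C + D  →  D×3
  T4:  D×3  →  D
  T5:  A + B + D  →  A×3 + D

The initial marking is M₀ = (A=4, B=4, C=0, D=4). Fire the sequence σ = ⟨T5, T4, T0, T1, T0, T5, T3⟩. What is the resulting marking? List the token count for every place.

(A=14, B=2, C=7, D=5)

step 1: fire T5:  (A=4, B=4, C=0, D=4) → (A=6, B=3, C=0, D=4)
step 2: fire T4:  (A=6, B=3, C=0, D=4) → (A=6, B=3, C=0, D=2)
step 3: fire T0:  (A=6, B=3, C=0, D=2) → (A=8, B=3, C=3, D=2)
step 4: fire T1:  (A=8, B=3, C=3, D=2) → (A=10, B=3, C=5, D=3)
step 5: fire T0:  (A=10, B=3, C=5, D=3) → (A=12, B=3, C=8, D=3)
step 6: fire T5:  (A=12, B=3, C=8, D=3) → (A=14, B=2, C=8, D=3)
step 7: fire T3:  (A=14, B=2, C=8, D=3) → (A=14, B=2, C=7, D=5)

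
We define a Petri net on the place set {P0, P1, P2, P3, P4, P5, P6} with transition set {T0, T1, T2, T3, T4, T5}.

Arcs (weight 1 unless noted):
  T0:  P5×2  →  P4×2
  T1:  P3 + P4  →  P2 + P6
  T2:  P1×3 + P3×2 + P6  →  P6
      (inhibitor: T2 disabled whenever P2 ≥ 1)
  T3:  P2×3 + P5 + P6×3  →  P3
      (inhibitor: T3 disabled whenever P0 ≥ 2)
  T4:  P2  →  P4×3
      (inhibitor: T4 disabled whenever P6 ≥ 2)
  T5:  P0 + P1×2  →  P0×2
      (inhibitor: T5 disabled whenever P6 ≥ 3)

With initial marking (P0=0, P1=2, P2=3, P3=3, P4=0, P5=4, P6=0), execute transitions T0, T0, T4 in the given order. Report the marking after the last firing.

(P0=0, P1=2, P2=2, P3=3, P4=7, P5=0, P6=0)

step 1: fire T0:  (P0=0, P1=2, P2=3, P3=3, P4=0, P5=4, P6=0) → (P0=0, P1=2, P2=3, P3=3, P4=2, P5=2, P6=0)
step 2: fire T0:  (P0=0, P1=2, P2=3, P3=3, P4=2, P5=2, P6=0) → (P0=0, P1=2, P2=3, P3=3, P4=4, P5=0, P6=0)
step 3: fire T4:  (P0=0, P1=2, P2=3, P3=3, P4=4, P5=0, P6=0) → (P0=0, P1=2, P2=2, P3=3, P4=7, P5=0, P6=0)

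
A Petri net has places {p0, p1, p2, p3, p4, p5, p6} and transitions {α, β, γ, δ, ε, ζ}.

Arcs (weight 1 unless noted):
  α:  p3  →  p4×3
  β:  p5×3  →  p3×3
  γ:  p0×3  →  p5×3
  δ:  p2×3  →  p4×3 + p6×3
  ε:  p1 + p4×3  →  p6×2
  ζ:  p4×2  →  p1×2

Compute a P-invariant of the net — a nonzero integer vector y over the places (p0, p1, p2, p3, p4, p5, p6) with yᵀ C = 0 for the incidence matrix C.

y = (p0:3, p1:1, p2:3, p3:3, p4:1, p5:3, p6:2)

Incidence matrix C (rows=places, cols=transitions):
        α    β    γ    δ    ε    ζ
   p0   0    0   -3    0    0    0
   p1   0    0    0    0   -1    2
   p2   0    0    0   -3    0    0
   p3  -1    3    0    0    0    0
   p4   3    0    0    3   -3   -2
   p5   0   -3    3    0    0    0
   p6   0    0    0    3    2    0

Candidate y = [3, 1, 3, 3, 1, 3, 2]; check y·C column-wise:
  col α: 3·0 + 1·0 + 3·0 + 3·-1 + 1·3 + 3·0 + 2·0 = 0
  col β: 3·0 + 1·0 + 3·0 + 3·3 + 1·0 + 3·-3 + 2·0 = 0
  col γ: 3·-3 + 1·0 + 3·0 + 3·0 + 1·0 + 3·3 + 2·0 = 0
  col δ: 3·0 + 1·0 + 3·-3 + 3·0 + 1·3 + 3·0 + 2·3 = 0
  col ε: 3·0 + 1·-1 + 3·0 + 3·0 + 1·-3 + 3·0 + 2·2 = 0
  col ζ: 3·0 + 1·2 + 3·0 + 3·0 + 1·-2 + 3·0 + 2·0 = 0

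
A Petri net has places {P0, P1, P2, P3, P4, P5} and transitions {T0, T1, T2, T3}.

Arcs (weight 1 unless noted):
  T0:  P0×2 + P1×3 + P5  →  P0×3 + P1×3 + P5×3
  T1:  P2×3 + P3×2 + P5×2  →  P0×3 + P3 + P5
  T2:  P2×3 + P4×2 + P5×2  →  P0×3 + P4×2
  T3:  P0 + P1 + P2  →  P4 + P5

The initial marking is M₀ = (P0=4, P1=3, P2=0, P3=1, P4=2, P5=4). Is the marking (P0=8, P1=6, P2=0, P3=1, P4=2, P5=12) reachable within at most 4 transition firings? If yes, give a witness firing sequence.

NO — not reachable within 4 firings

depth 0: 1 marking
depth 1: 2 markings reached so far
depth 2: 3 markings reached so far
depth 3: 4 markings reached so far
depth 4: 5 markings reached so far
target is not among the 5 markings reachable within 4 steps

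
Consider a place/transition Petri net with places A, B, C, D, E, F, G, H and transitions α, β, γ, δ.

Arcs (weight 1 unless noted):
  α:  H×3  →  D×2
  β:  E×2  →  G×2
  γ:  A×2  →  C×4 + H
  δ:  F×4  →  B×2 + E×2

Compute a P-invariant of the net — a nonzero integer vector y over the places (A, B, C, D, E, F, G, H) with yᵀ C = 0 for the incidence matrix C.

Incidence matrix C (rows=places, cols=transitions):
        α    β    γ    δ
    A   0    0   -2    0
    B   0    0    0    2
    C   0    0    4    0
    D   2    0    0    0
    E   0   -2    0    2
    F   0    0    0   -4
    G   0    2    0    0
    H  -3    0    1    0

Candidate y = [2, 0, 1, 0, 0, 0, 0, 0]; check y·C column-wise:
  col α: 2·0 + 1·0 + 0·2 + 0·-3 = 0
  col β: 2·0 + 1·0 + 0·-2 + 0·2 = 0
  col γ: 2·-2 + 1·4 + 0·1 = 0
  col δ: 2·0 + 0·2 + 1·0 + 0·2 + 0·-4 = 0

y = (A:2, B:0, C:1, D:0, E:0, F:0, G:0, H:0)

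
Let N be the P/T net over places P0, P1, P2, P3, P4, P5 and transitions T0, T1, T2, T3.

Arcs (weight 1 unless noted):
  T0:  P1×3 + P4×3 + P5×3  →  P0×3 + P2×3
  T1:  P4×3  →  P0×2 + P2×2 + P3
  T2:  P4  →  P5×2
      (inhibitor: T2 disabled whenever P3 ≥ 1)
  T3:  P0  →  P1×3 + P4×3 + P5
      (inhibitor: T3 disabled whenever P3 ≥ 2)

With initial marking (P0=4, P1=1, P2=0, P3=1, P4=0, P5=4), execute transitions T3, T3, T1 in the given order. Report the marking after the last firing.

step 1: fire T3:  (P0=4, P1=1, P2=0, P3=1, P4=0, P5=4) → (P0=3, P1=4, P2=0, P3=1, P4=3, P5=5)
step 2: fire T3:  (P0=3, P1=4, P2=0, P3=1, P4=3, P5=5) → (P0=2, P1=7, P2=0, P3=1, P4=6, P5=6)
step 3: fire T1:  (P0=2, P1=7, P2=0, P3=1, P4=6, P5=6) → (P0=4, P1=7, P2=2, P3=2, P4=3, P5=6)

(P0=4, P1=7, P2=2, P3=2, P4=3, P5=6)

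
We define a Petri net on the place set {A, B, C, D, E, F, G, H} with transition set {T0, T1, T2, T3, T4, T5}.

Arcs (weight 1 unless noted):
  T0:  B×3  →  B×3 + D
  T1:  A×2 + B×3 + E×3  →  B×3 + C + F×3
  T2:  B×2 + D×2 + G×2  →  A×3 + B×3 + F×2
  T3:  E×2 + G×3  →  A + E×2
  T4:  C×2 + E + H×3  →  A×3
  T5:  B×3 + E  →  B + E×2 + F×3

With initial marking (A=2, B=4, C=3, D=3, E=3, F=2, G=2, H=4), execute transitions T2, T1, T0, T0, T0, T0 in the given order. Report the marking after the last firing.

(A=3, B=5, C=4, D=5, E=0, F=7, G=0, H=4)

step 1: fire T2:  (A=2, B=4, C=3, D=3, E=3, F=2, G=2, H=4) → (A=5, B=5, C=3, D=1, E=3, F=4, G=0, H=4)
step 2: fire T1:  (A=5, B=5, C=3, D=1, E=3, F=4, G=0, H=4) → (A=3, B=5, C=4, D=1, E=0, F=7, G=0, H=4)
step 3: fire T0:  (A=3, B=5, C=4, D=1, E=0, F=7, G=0, H=4) → (A=3, B=5, C=4, D=2, E=0, F=7, G=0, H=4)
step 4: fire T0:  (A=3, B=5, C=4, D=2, E=0, F=7, G=0, H=4) → (A=3, B=5, C=4, D=3, E=0, F=7, G=0, H=4)
step 5: fire T0:  (A=3, B=5, C=4, D=3, E=0, F=7, G=0, H=4) → (A=3, B=5, C=4, D=4, E=0, F=7, G=0, H=4)
step 6: fire T0:  (A=3, B=5, C=4, D=4, E=0, F=7, G=0, H=4) → (A=3, B=5, C=4, D=5, E=0, F=7, G=0, H=4)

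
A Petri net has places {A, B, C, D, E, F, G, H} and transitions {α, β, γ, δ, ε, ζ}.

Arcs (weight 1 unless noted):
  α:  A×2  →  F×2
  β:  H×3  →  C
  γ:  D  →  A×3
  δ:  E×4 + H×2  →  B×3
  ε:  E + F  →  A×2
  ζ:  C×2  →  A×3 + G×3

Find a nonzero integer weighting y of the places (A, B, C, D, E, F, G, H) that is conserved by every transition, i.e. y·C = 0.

Incidence matrix C (rows=places, cols=transitions):
        α    β    γ    δ    ε    ζ
    A  -2    0    3    0    2    3
    B   0    0    0    3    0    0
    C   0    1    0    0    0   -2
    D   0    0   -1    0    0    0
    E   0    0    0   -4   -1    0
    F   2    0    0    0   -1    0
    G   0    0    0    0    0    3
    H   0   -3    0   -2    0    0

Candidate y = [3, 4, 0, 9, 3, 3, -3, 0]; check y·C column-wise:
  col α: 3·-2 + 4·0 + 9·0 + 3·0 + 3·2 + -3·0 = 0
  col β: 3·0 + 4·0 + 0·1 + 9·0 + 3·0 + 3·0 + -3·0 + 0·-3 = 0
  col γ: 3·3 + 4·0 + 9·-1 + 3·0 + 3·0 + -3·0 = 0
  col δ: 3·0 + 4·3 + 9·0 + 3·-4 + 3·0 + -3·0 + 0·-2 = 0
  col ε: 3·2 + 4·0 + 9·0 + 3·-1 + 3·-1 + -3·0 = 0
  col ζ: 3·3 + 4·0 + 0·-2 + 9·0 + 3·0 + 3·0 + -3·3 = 0

y = (A:3, B:4, C:0, D:9, E:3, F:3, G:-3, H:0)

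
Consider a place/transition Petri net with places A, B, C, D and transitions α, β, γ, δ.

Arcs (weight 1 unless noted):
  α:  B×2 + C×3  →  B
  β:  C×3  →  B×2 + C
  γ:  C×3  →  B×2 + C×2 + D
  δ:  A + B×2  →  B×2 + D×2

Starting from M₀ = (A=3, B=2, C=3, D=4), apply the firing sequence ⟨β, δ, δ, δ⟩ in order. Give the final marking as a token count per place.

step 1: fire β:  (A=3, B=2, C=3, D=4) → (A=3, B=4, C=1, D=4)
step 2: fire δ:  (A=3, B=4, C=1, D=4) → (A=2, B=4, C=1, D=6)
step 3: fire δ:  (A=2, B=4, C=1, D=6) → (A=1, B=4, C=1, D=8)
step 4: fire δ:  (A=1, B=4, C=1, D=8) → (A=0, B=4, C=1, D=10)

(A=0, B=4, C=1, D=10)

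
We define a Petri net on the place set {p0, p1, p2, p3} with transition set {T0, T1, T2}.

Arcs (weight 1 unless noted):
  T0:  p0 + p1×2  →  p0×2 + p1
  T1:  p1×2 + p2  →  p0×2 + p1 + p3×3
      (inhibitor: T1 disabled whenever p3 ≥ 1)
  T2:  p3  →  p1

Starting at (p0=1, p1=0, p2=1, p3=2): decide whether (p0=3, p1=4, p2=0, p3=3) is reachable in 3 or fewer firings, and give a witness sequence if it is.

depth 0: 1 marking
depth 1: 2 markings reached so far
depth 2: 3 markings reached so far
depth 3: 5 markings reached so far
target is not among the 5 markings reachable within 3 steps

NO — not reachable within 3 firings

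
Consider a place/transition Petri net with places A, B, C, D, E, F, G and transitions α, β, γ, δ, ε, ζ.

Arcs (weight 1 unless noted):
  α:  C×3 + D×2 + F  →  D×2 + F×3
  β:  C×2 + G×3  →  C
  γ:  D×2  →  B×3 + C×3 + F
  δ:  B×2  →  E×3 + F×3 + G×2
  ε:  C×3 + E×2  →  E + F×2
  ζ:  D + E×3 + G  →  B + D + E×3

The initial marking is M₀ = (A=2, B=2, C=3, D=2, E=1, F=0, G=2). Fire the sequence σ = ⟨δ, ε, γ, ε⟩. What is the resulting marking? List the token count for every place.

(A=2, B=3, C=0, D=0, E=2, F=8, G=4)

step 1: fire δ:  (A=2, B=2, C=3, D=2, E=1, F=0, G=2) → (A=2, B=0, C=3, D=2, E=4, F=3, G=4)
step 2: fire ε:  (A=2, B=0, C=3, D=2, E=4, F=3, G=4) → (A=2, B=0, C=0, D=2, E=3, F=5, G=4)
step 3: fire γ:  (A=2, B=0, C=0, D=2, E=3, F=5, G=4) → (A=2, B=3, C=3, D=0, E=3, F=6, G=4)
step 4: fire ε:  (A=2, B=3, C=3, D=0, E=3, F=6, G=4) → (A=2, B=3, C=0, D=0, E=2, F=8, G=4)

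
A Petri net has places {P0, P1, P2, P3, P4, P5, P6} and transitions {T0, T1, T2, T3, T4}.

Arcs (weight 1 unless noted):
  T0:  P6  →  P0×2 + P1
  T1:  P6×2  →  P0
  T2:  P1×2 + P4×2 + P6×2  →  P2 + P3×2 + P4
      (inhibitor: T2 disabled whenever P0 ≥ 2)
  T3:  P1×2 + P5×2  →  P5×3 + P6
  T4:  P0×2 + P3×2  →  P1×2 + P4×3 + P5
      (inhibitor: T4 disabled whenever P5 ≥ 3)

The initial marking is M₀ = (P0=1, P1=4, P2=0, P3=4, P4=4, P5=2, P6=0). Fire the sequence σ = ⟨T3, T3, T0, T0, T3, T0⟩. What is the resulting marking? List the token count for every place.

(P0=7, P1=1, P2=0, P3=4, P4=4, P5=5, P6=0)

step 1: fire T3:  (P0=1, P1=4, P2=0, P3=4, P4=4, P5=2, P6=0) → (P0=1, P1=2, P2=0, P3=4, P4=4, P5=3, P6=1)
step 2: fire T3:  (P0=1, P1=2, P2=0, P3=4, P4=4, P5=3, P6=1) → (P0=1, P1=0, P2=0, P3=4, P4=4, P5=4, P6=2)
step 3: fire T0:  (P0=1, P1=0, P2=0, P3=4, P4=4, P5=4, P6=2) → (P0=3, P1=1, P2=0, P3=4, P4=4, P5=4, P6=1)
step 4: fire T0:  (P0=3, P1=1, P2=0, P3=4, P4=4, P5=4, P6=1) → (P0=5, P1=2, P2=0, P3=4, P4=4, P5=4, P6=0)
step 5: fire T3:  (P0=5, P1=2, P2=0, P3=4, P4=4, P5=4, P6=0) → (P0=5, P1=0, P2=0, P3=4, P4=4, P5=5, P6=1)
step 6: fire T0:  (P0=5, P1=0, P2=0, P3=4, P4=4, P5=5, P6=1) → (P0=7, P1=1, P2=0, P3=4, P4=4, P5=5, P6=0)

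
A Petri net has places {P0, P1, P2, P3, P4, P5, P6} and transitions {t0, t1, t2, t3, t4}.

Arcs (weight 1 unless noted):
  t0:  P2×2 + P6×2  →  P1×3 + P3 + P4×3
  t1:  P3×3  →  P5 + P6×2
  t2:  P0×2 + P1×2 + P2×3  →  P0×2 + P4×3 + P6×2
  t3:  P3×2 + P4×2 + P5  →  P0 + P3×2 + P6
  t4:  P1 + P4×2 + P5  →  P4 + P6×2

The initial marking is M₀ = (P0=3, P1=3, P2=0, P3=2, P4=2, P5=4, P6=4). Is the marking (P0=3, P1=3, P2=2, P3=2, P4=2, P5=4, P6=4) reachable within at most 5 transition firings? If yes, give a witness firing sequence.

depth 0: 1 marking
depth 1: 3 markings reached so far
depth 2: 3 markings reached so far
(frontier empty at depth 2; search complete)
target is not among the 3 markings reachable within 5 steps

NO — not reachable within 5 firings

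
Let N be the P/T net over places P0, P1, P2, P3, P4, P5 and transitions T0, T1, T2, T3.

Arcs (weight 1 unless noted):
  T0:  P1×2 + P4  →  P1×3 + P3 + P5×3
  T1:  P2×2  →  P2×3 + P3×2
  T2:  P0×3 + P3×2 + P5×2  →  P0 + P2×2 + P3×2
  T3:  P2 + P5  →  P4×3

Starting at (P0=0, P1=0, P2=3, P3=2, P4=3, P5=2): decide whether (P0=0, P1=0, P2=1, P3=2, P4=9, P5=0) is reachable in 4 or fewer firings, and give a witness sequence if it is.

YES — reachable via ⟨T3, T3⟩ (2 firings)

step 1: fire T3:  (P0=0, P1=0, P2=3, P3=2, P4=3, P5=2) → (P0=0, P1=0, P2=2, P3=2, P4=6, P5=1)
step 2: fire T3:  (P0=0, P1=0, P2=2, P3=2, P4=6, P5=1) → (P0=0, P1=0, P2=1, P3=2, P4=9, P5=0)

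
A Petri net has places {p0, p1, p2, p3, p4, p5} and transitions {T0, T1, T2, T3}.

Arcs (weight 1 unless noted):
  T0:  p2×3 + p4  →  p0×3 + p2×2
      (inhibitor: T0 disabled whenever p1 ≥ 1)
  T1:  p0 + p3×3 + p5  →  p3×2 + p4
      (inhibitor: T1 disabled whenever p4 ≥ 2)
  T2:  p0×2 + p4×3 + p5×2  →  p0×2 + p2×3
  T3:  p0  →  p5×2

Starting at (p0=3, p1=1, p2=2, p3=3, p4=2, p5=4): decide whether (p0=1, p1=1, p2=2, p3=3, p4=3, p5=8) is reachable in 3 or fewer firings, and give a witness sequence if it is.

depth 0: 1 marking
depth 1: 2 markings reached so far
depth 2: 3 markings reached so far
depth 3: 4 markings reached so far
target is not among the 4 markings reachable within 3 steps

NO — not reachable within 3 firings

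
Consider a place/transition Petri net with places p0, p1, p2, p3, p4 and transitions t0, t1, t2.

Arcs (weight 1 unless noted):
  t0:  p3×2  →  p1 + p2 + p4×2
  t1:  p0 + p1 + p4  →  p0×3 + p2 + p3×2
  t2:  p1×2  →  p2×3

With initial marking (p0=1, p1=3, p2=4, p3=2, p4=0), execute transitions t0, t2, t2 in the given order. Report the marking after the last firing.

(p0=1, p1=0, p2=11, p3=0, p4=2)

step 1: fire t0:  (p0=1, p1=3, p2=4, p3=2, p4=0) → (p0=1, p1=4, p2=5, p3=0, p4=2)
step 2: fire t2:  (p0=1, p1=4, p2=5, p3=0, p4=2) → (p0=1, p1=2, p2=8, p3=0, p4=2)
step 3: fire t2:  (p0=1, p1=2, p2=8, p3=0, p4=2) → (p0=1, p1=0, p2=11, p3=0, p4=2)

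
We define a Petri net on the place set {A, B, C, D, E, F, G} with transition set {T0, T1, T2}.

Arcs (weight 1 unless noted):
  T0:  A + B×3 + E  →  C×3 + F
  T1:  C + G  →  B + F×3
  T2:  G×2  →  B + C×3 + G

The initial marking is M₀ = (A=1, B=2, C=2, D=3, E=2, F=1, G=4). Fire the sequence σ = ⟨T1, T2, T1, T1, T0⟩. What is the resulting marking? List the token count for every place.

(A=0, B=3, C=5, D=3, E=1, F=11, G=0)

step 1: fire T1:  (A=1, B=2, C=2, D=3, E=2, F=1, G=4) → (A=1, B=3, C=1, D=3, E=2, F=4, G=3)
step 2: fire T2:  (A=1, B=3, C=1, D=3, E=2, F=4, G=3) → (A=1, B=4, C=4, D=3, E=2, F=4, G=2)
step 3: fire T1:  (A=1, B=4, C=4, D=3, E=2, F=4, G=2) → (A=1, B=5, C=3, D=3, E=2, F=7, G=1)
step 4: fire T1:  (A=1, B=5, C=3, D=3, E=2, F=7, G=1) → (A=1, B=6, C=2, D=3, E=2, F=10, G=0)
step 5: fire T0:  (A=1, B=6, C=2, D=3, E=2, F=10, G=0) → (A=0, B=3, C=5, D=3, E=1, F=11, G=0)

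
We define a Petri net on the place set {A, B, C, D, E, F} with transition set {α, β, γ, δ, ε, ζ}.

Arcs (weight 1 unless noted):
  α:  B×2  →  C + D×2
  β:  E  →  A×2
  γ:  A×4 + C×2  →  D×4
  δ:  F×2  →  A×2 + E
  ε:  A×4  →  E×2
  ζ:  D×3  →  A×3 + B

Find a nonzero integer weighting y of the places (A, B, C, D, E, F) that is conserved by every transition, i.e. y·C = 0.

Incidence matrix C (rows=places, cols=transitions):
        α    β    γ    δ    ε    ζ
    A   0    2   -4    2   -4    3
    B  -2    0    0    0    0    1
    C   1    0   -2    0    0    0
    D   2    0    4    0    0   -3
    E   0   -1    0    1    2    0
    F   0    0    0   -2    0    0

Candidate y = [1, 3, 2, 2, 2, 2]; check y·C column-wise:
  col α: 1·0 + 3·-2 + 2·1 + 2·2 + 2·0 + 2·0 = 0
  col β: 1·2 + 3·0 + 2·0 + 2·0 + 2·-1 + 2·0 = 0
  col γ: 1·-4 + 3·0 + 2·-2 + 2·4 + 2·0 + 2·0 = 0
  col δ: 1·2 + 3·0 + 2·0 + 2·0 + 2·1 + 2·-2 = 0
  col ε: 1·-4 + 3·0 + 2·0 + 2·0 + 2·2 + 2·0 = 0
  col ζ: 1·3 + 3·1 + 2·0 + 2·-3 + 2·0 + 2·0 = 0

y = (A:1, B:3, C:2, D:2, E:2, F:2)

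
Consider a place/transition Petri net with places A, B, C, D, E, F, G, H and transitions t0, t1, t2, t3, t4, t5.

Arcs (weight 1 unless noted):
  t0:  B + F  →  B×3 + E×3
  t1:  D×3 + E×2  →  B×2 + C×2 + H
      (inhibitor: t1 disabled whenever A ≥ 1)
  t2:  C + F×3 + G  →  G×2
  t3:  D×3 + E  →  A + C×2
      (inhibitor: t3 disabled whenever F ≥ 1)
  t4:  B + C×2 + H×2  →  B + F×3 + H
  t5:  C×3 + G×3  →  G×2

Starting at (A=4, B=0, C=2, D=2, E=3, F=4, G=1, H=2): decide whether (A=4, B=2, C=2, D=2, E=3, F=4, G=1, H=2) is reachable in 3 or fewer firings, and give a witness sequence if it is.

depth 0: 1 marking
depth 1: 2 markings reached so far
depth 2: 2 markings reached so far
(frontier empty at depth 2; search complete)
target is not among the 2 markings reachable within 3 steps

NO — not reachable within 3 firings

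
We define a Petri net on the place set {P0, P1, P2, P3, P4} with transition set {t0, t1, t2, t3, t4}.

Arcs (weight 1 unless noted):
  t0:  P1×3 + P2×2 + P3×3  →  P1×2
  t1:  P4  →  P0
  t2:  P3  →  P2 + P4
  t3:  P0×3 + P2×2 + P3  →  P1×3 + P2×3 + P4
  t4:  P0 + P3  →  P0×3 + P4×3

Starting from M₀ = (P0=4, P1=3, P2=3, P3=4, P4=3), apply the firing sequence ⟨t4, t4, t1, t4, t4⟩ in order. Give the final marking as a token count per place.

step 1: fire t4:  (P0=4, P1=3, P2=3, P3=4, P4=3) → (P0=6, P1=3, P2=3, P3=3, P4=6)
step 2: fire t4:  (P0=6, P1=3, P2=3, P3=3, P4=6) → (P0=8, P1=3, P2=3, P3=2, P4=9)
step 3: fire t1:  (P0=8, P1=3, P2=3, P3=2, P4=9) → (P0=9, P1=3, P2=3, P3=2, P4=8)
step 4: fire t4:  (P0=9, P1=3, P2=3, P3=2, P4=8) → (P0=11, P1=3, P2=3, P3=1, P4=11)
step 5: fire t4:  (P0=11, P1=3, P2=3, P3=1, P4=11) → (P0=13, P1=3, P2=3, P3=0, P4=14)

(P0=13, P1=3, P2=3, P3=0, P4=14)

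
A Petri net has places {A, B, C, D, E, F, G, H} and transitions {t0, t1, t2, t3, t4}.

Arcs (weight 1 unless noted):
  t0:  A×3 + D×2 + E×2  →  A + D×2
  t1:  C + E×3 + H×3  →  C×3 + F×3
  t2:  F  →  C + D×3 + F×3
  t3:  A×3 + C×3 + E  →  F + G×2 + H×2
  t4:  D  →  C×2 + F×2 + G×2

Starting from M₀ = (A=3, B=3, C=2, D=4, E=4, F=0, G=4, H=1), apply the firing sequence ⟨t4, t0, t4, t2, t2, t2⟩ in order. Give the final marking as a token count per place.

(A=1, B=3, C=9, D=11, E=2, F=10, G=8, H=1)

step 1: fire t4:  (A=3, B=3, C=2, D=4, E=4, F=0, G=4, H=1) → (A=3, B=3, C=4, D=3, E=4, F=2, G=6, H=1)
step 2: fire t0:  (A=3, B=3, C=4, D=3, E=4, F=2, G=6, H=1) → (A=1, B=3, C=4, D=3, E=2, F=2, G=6, H=1)
step 3: fire t4:  (A=1, B=3, C=4, D=3, E=2, F=2, G=6, H=1) → (A=1, B=3, C=6, D=2, E=2, F=4, G=8, H=1)
step 4: fire t2:  (A=1, B=3, C=6, D=2, E=2, F=4, G=8, H=1) → (A=1, B=3, C=7, D=5, E=2, F=6, G=8, H=1)
step 5: fire t2:  (A=1, B=3, C=7, D=5, E=2, F=6, G=8, H=1) → (A=1, B=3, C=8, D=8, E=2, F=8, G=8, H=1)
step 6: fire t2:  (A=1, B=3, C=8, D=8, E=2, F=8, G=8, H=1) → (A=1, B=3, C=9, D=11, E=2, F=10, G=8, H=1)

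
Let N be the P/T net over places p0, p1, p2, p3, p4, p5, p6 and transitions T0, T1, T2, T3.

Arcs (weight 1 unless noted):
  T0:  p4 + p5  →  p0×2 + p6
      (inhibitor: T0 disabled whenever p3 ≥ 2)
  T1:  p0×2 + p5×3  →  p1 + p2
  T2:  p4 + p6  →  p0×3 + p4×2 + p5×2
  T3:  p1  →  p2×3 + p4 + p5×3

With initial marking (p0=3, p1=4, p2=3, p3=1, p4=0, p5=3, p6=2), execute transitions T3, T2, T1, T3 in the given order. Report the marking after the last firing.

(p0=4, p1=3, p2=10, p3=1, p4=3, p5=8, p6=1)

step 1: fire T3:  (p0=3, p1=4, p2=3, p3=1, p4=0, p5=3, p6=2) → (p0=3, p1=3, p2=6, p3=1, p4=1, p5=6, p6=2)
step 2: fire T2:  (p0=3, p1=3, p2=6, p3=1, p4=1, p5=6, p6=2) → (p0=6, p1=3, p2=6, p3=1, p4=2, p5=8, p6=1)
step 3: fire T1:  (p0=6, p1=3, p2=6, p3=1, p4=2, p5=8, p6=1) → (p0=4, p1=4, p2=7, p3=1, p4=2, p5=5, p6=1)
step 4: fire T3:  (p0=4, p1=4, p2=7, p3=1, p4=2, p5=5, p6=1) → (p0=4, p1=3, p2=10, p3=1, p4=3, p5=8, p6=1)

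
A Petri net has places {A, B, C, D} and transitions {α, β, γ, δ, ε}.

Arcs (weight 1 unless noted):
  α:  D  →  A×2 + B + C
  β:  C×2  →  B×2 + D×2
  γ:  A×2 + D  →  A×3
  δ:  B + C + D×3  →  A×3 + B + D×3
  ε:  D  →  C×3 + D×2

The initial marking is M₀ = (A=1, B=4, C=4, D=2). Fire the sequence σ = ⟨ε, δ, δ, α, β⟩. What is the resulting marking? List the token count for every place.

(A=9, B=7, C=4, D=4)

step 1: fire ε:  (A=1, B=4, C=4, D=2) → (A=1, B=4, C=7, D=3)
step 2: fire δ:  (A=1, B=4, C=7, D=3) → (A=4, B=4, C=6, D=3)
step 3: fire δ:  (A=4, B=4, C=6, D=3) → (A=7, B=4, C=5, D=3)
step 4: fire α:  (A=7, B=4, C=5, D=3) → (A=9, B=5, C=6, D=2)
step 5: fire β:  (A=9, B=5, C=6, D=2) → (A=9, B=7, C=4, D=4)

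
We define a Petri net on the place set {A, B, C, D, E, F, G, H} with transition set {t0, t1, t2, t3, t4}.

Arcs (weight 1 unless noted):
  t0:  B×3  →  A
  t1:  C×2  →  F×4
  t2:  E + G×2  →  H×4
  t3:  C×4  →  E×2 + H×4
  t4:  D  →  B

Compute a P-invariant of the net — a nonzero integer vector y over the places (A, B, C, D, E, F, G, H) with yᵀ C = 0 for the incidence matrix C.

y = (A:3, B:1, C:0, D:1, E:0, F:0, G:0, H:0)

Incidence matrix C (rows=places, cols=transitions):
       t0   t1   t2   t3   t4
    A   1    0    0    0    0
    B  -3    0    0    0    1
    C   0   -2    0   -4    0
    D   0    0    0    0   -1
    E   0    0   -1    2    0
    F   0    4    0    0    0
    G   0    0   -2    0    0
    H   0    0    4    4    0

Candidate y = [3, 1, 0, 1, 0, 0, 0, 0]; check y·C column-wise:
  col t0: 3·1 + 1·-3 + 1·0 = 0
  col t1: 3·0 + 1·0 + 0·-2 + 1·0 + 0·4 = 0
  col t2: 3·0 + 1·0 + 1·0 + 0·-1 + 0·-2 + 0·4 = 0
  col t3: 3·0 + 1·0 + 0·-4 + 1·0 + 0·2 + 0·4 = 0
  col t4: 3·0 + 1·1 + 1·-1 = 0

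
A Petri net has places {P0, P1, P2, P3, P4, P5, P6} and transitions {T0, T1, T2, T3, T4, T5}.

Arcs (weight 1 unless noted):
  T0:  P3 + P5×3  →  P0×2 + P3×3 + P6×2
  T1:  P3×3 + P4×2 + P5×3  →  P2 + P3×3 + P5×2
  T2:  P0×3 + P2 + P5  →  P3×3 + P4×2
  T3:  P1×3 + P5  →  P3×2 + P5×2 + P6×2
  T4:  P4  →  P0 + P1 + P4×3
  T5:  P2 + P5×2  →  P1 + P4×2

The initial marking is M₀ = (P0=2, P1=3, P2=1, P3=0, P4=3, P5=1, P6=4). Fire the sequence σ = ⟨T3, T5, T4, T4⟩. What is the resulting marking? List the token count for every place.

step 1: fire T3:  (P0=2, P1=3, P2=1, P3=0, P4=3, P5=1, P6=4) → (P0=2, P1=0, P2=1, P3=2, P4=3, P5=2, P6=6)
step 2: fire T5:  (P0=2, P1=0, P2=1, P3=2, P4=3, P5=2, P6=6) → (P0=2, P1=1, P2=0, P3=2, P4=5, P5=0, P6=6)
step 3: fire T4:  (P0=2, P1=1, P2=0, P3=2, P4=5, P5=0, P6=6) → (P0=3, P1=2, P2=0, P3=2, P4=7, P5=0, P6=6)
step 4: fire T4:  (P0=3, P1=2, P2=0, P3=2, P4=7, P5=0, P6=6) → (P0=4, P1=3, P2=0, P3=2, P4=9, P5=0, P6=6)

(P0=4, P1=3, P2=0, P3=2, P4=9, P5=0, P6=6)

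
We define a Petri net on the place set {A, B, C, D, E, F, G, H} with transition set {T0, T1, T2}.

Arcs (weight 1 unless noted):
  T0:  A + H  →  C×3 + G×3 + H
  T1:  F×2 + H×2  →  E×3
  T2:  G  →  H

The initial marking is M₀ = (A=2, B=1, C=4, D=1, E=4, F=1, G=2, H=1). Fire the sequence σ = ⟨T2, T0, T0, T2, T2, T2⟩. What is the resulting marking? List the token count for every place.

(A=0, B=1, C=10, D=1, E=4, F=1, G=4, H=5)

step 1: fire T2:  (A=2, B=1, C=4, D=1, E=4, F=1, G=2, H=1) → (A=2, B=1, C=4, D=1, E=4, F=1, G=1, H=2)
step 2: fire T0:  (A=2, B=1, C=4, D=1, E=4, F=1, G=1, H=2) → (A=1, B=1, C=7, D=1, E=4, F=1, G=4, H=2)
step 3: fire T0:  (A=1, B=1, C=7, D=1, E=4, F=1, G=4, H=2) → (A=0, B=1, C=10, D=1, E=4, F=1, G=7, H=2)
step 4: fire T2:  (A=0, B=1, C=10, D=1, E=4, F=1, G=7, H=2) → (A=0, B=1, C=10, D=1, E=4, F=1, G=6, H=3)
step 5: fire T2:  (A=0, B=1, C=10, D=1, E=4, F=1, G=6, H=3) → (A=0, B=1, C=10, D=1, E=4, F=1, G=5, H=4)
step 6: fire T2:  (A=0, B=1, C=10, D=1, E=4, F=1, G=5, H=4) → (A=0, B=1, C=10, D=1, E=4, F=1, G=4, H=5)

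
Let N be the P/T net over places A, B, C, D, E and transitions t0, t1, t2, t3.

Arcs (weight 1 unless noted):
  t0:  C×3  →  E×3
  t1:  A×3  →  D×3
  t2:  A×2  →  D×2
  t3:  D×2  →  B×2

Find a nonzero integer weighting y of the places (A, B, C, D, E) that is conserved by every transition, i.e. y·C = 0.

y = (A:1, B:1, C:0, D:1, E:0)

Incidence matrix C (rows=places, cols=transitions):
       t0   t1   t2   t3
    A   0   -3   -2    0
    B   0    0    0    2
    C  -3    0    0    0
    D   0    3    2   -2
    E   3    0    0    0

Candidate y = [1, 1, 0, 1, 0]; check y·C column-wise:
  col t0: 1·0 + 1·0 + 0·-3 + 1·0 + 0·3 = 0
  col t1: 1·-3 + 1·0 + 1·3 = 0
  col t2: 1·-2 + 1·0 + 1·2 = 0
  col t3: 1·0 + 1·2 + 1·-2 = 0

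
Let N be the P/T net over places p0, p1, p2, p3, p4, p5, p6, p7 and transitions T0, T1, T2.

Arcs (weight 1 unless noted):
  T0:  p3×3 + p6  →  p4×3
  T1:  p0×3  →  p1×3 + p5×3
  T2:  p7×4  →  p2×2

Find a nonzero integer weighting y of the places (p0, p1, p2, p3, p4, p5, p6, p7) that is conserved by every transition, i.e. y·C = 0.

y = (p0:1, p1:1, p2:0, p3:0, p4:0, p5:0, p6:0, p7:0)

Incidence matrix C (rows=places, cols=transitions):
       T0   T1   T2
   p0   0   -3    0
   p1   0    3    0
   p2   0    0    2
   p3  -3    0    0
   p4   3    0    0
   p5   0    3    0
   p6  -1    0    0
   p7   0    0   -4

Candidate y = [1, 1, 0, 0, 0, 0, 0, 0]; check y·C column-wise:
  col T0: 1·0 + 1·0 + 0·-3 + 0·3 + 0·-1 = 0
  col T1: 1·-3 + 1·3 + 0·3 = 0
  col T2: 1·0 + 1·0 + 0·2 + 0·-4 = 0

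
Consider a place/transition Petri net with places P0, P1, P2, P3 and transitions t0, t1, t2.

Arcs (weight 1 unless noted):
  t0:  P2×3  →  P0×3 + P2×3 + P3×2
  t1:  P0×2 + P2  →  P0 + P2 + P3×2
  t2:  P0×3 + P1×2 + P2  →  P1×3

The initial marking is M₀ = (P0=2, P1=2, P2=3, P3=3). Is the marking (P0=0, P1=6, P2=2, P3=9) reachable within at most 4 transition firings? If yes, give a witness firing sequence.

NO — not reachable within 4 firings

depth 0: 1 marking
depth 1: 3 markings reached so far
depth 2: 6 markings reached so far
depth 3: 11 markings reached so far
depth 4: 19 markings reached so far
target is not among the 19 markings reachable within 4 steps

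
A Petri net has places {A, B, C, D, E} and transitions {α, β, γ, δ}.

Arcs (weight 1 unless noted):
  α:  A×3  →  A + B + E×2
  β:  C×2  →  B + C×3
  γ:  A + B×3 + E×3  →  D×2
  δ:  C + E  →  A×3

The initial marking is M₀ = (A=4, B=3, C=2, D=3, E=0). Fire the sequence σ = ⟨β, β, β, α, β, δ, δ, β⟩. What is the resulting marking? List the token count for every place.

(A=8, B=9, C=5, D=3, E=0)

step 1: fire β:  (A=4, B=3, C=2, D=3, E=0) → (A=4, B=4, C=3, D=3, E=0)
step 2: fire β:  (A=4, B=4, C=3, D=3, E=0) → (A=4, B=5, C=4, D=3, E=0)
step 3: fire β:  (A=4, B=5, C=4, D=3, E=0) → (A=4, B=6, C=5, D=3, E=0)
step 4: fire α:  (A=4, B=6, C=5, D=3, E=0) → (A=2, B=7, C=5, D=3, E=2)
step 5: fire β:  (A=2, B=7, C=5, D=3, E=2) → (A=2, B=8, C=6, D=3, E=2)
step 6: fire δ:  (A=2, B=8, C=6, D=3, E=2) → (A=5, B=8, C=5, D=3, E=1)
step 7: fire δ:  (A=5, B=8, C=5, D=3, E=1) → (A=8, B=8, C=4, D=3, E=0)
step 8: fire β:  (A=8, B=8, C=4, D=3, E=0) → (A=8, B=9, C=5, D=3, E=0)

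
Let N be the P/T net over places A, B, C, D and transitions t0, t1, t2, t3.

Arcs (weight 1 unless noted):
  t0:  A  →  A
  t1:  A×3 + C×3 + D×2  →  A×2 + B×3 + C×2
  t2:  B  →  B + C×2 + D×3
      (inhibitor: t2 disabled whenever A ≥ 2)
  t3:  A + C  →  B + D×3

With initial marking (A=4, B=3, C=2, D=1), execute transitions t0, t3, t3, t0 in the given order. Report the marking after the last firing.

(A=2, B=5, C=0, D=7)

step 1: fire t0:  (A=4, B=3, C=2, D=1) → (A=4, B=3, C=2, D=1)
step 2: fire t3:  (A=4, B=3, C=2, D=1) → (A=3, B=4, C=1, D=4)
step 3: fire t3:  (A=3, B=4, C=1, D=4) → (A=2, B=5, C=0, D=7)
step 4: fire t0:  (A=2, B=5, C=0, D=7) → (A=2, B=5, C=0, D=7)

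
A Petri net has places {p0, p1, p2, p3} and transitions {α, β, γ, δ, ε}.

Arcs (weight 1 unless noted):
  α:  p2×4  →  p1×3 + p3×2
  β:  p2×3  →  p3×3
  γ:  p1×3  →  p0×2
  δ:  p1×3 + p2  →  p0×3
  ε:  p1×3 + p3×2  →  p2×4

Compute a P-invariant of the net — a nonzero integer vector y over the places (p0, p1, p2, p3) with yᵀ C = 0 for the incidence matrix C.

Incidence matrix C (rows=places, cols=transitions):
        α    β    γ    δ    ε
   p0   0    0    2    3    0
   p1   3    0   -3   -3   -3
   p2  -4   -3    0   -1    4
   p3   2    3    0    0   -2

Candidate y = [3, 2, 3, 3]; check y·C column-wise:
  col α: 3·0 + 2·3 + 3·-4 + 3·2 = 0
  col β: 3·0 + 2·0 + 3·-3 + 3·3 = 0
  col γ: 3·2 + 2·-3 + 3·0 + 3·0 = 0
  col δ: 3·3 + 2·-3 + 3·-1 + 3·0 = 0
  col ε: 3·0 + 2·-3 + 3·4 + 3·-2 = 0

y = (p0:3, p1:2, p2:3, p3:3)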